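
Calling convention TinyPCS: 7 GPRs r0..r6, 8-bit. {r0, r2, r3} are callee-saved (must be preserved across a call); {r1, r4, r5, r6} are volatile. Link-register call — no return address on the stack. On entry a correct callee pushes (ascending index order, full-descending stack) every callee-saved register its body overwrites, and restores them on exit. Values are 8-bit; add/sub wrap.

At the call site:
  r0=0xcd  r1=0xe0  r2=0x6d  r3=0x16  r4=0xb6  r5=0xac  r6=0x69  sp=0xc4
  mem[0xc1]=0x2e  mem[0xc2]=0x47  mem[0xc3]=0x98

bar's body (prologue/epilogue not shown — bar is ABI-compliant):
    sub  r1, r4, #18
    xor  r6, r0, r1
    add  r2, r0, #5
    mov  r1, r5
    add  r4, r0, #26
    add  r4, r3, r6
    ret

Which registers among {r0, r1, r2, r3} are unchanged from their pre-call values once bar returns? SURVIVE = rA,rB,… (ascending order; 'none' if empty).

prologue: push r2 -> mem[0xc3]=0x6d, sp=0xc3
body[0] sub  r1, r4, #18 -> r1=0xa4
body[1] xor  r6, r0, r1 -> r6=0x69
body[2] add  r2, r0, #5 -> r2=0xd2
body[3] mov  r1, r5 -> r1=0xac
body[4] add  r4, r0, #26 -> r4=0xe7
body[5] add  r4, r3, r6 -> r4=0x7f
epilogue: pop r2=0x6d, sp=0xc4
r0: callee-saved, written=False
r1: caller-saved, written=True
r2: callee-saved, written=True
r3: callee-saved, written=False

SURVIVE = r0,r2,r3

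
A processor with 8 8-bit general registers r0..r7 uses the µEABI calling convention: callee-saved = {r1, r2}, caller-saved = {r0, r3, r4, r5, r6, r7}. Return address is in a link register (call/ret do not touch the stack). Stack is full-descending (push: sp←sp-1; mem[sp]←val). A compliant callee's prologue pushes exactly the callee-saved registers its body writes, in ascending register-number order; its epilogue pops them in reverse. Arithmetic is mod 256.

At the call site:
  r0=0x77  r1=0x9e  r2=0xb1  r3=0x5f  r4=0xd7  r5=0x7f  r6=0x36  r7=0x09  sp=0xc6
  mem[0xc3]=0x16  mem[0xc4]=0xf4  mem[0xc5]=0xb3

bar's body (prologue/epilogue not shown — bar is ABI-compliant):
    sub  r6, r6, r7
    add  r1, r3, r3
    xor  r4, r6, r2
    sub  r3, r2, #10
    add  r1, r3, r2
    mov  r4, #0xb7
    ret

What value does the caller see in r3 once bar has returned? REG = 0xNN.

prologue: push r1 -> mem[0xc5]=0x9e, sp=0xc5
body[0] sub  r6, r6, r7 -> r6=0x2d
body[1] add  r1, r3, r3 -> r1=0xbe
body[2] xor  r4, r6, r2 -> r4=0x9c
body[3] sub  r3, r2, #10 -> r3=0xa7
body[4] add  r1, r3, r2 -> r1=0x58
body[5] mov  r4, #0xb7 -> r4=0xb7
epilogue: pop r1=0x9e, sp=0xc6
r3 is caller-saved -> body value

REG = 0xa7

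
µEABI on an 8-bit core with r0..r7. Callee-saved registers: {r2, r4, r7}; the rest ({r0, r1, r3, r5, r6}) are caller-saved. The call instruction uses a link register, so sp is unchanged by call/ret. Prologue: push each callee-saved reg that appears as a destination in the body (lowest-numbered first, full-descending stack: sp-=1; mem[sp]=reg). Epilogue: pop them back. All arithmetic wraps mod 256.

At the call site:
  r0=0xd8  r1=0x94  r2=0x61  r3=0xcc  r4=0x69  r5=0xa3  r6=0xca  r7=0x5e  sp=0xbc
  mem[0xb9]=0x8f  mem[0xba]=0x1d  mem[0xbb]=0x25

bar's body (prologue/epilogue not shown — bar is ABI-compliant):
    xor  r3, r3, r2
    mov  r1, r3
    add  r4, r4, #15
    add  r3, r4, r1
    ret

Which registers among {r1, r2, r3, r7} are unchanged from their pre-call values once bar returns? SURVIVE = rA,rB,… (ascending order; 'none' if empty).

SURVIVE = r2,r7

prologue: push r4 -> mem[0xbb]=0x69, sp=0xbb
body[0] xor  r3, r3, r2 -> r3=0xad
body[1] mov  r1, r3 -> r1=0xad
body[2] add  r4, r4, #15 -> r4=0x78
body[3] add  r3, r4, r1 -> r3=0x25
epilogue: pop r4=0x69, sp=0xbc
r1: caller-saved, written=True
r2: callee-saved, written=False
r3: caller-saved, written=True
r7: callee-saved, written=False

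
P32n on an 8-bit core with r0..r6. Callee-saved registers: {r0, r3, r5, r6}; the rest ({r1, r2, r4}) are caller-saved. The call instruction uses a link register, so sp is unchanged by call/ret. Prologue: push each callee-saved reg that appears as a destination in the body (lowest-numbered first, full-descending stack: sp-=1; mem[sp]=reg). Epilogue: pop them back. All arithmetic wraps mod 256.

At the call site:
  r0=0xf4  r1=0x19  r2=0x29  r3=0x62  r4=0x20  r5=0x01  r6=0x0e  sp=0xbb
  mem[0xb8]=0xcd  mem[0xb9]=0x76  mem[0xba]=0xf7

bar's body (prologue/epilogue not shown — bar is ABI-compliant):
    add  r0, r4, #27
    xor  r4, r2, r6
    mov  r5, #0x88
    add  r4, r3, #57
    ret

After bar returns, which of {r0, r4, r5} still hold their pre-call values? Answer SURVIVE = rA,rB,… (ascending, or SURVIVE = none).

prologue: push r0 → mem[0xba]=0xf4, sp=0xba
prologue: push r5 → mem[0xb9]=0x01, sp=0xb9
body[0] add  r0, r4, #27 → r0=0x3b
body[1] xor  r4, r2, r6 → r4=0x27
body[2] mov  r5, #0x88 → r5=0x88
body[3] add  r4, r3, #57 → r4=0x9b
epilogue: pop r5=0x01, sp=0xba
epilogue: pop r0=0xf4, sp=0xbb
r0: callee-saved, written=True
r4: caller-saved, written=True
r5: callee-saved, written=True

SURVIVE = r0,r5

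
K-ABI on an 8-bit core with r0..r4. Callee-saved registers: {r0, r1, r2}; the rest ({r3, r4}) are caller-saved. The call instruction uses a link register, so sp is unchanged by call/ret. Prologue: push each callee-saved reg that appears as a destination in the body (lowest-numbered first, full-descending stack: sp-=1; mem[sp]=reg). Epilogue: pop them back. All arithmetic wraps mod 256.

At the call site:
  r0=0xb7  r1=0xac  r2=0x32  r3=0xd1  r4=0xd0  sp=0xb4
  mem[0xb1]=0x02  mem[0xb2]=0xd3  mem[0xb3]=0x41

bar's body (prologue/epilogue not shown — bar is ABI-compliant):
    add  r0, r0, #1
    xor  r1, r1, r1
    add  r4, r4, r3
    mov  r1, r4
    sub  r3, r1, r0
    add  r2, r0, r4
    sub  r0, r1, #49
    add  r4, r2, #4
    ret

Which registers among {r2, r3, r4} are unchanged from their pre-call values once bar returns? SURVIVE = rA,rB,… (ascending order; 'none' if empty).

prologue: push r0 → mem[0xb3]=0xb7, sp=0xb3
prologue: push r1 → mem[0xb2]=0xac, sp=0xb2
prologue: push r2 → mem[0xb1]=0x32, sp=0xb1
body[0] add  r0, r0, #1 → r0=0xb8
body[1] xor  r1, r1, r1 → r1=0x00
body[2] add  r4, r4, r3 → r4=0xa1
body[3] mov  r1, r4 → r1=0xa1
body[4] sub  r3, r1, r0 → r3=0xe9
body[5] add  r2, r0, r4 → r2=0x59
body[6] sub  r0, r1, #49 → r0=0x70
body[7] add  r4, r2, #4 → r4=0x5d
epilogue: pop r2=0x32, sp=0xb2
epilogue: pop r1=0xac, sp=0xb3
epilogue: pop r0=0xb7, sp=0xb4
r2: callee-saved, written=True
r3: caller-saved, written=True
r4: caller-saved, written=True

SURVIVE = r2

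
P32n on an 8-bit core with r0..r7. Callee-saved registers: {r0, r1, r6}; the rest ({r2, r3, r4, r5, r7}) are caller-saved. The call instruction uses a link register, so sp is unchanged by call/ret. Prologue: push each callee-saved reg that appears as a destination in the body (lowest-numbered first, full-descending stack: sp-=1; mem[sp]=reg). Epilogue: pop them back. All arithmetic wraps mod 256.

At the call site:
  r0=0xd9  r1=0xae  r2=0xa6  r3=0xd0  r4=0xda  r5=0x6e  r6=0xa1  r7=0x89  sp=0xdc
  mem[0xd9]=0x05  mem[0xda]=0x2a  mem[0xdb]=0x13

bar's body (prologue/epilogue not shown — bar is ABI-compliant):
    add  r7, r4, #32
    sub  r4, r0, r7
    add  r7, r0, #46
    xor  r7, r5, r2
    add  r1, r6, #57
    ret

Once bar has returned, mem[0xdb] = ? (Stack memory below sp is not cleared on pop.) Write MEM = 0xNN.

prologue: push r1 → mem[0xdb]=0xae, sp=0xdb
body[0] add  r7, r4, #32 → r7=0xfa
body[1] sub  r4, r0, r7 → r4=0xdf
body[2] add  r7, r0, #46 → r7=0x07
body[3] xor  r7, r5, r2 → r7=0xc8
body[4] add  r1, r6, #57 → r1=0xda
epilogue: pop r1=0xae, sp=0xdc
prologue pushed ['r1'] at ['0xdb']

MEM = 0xae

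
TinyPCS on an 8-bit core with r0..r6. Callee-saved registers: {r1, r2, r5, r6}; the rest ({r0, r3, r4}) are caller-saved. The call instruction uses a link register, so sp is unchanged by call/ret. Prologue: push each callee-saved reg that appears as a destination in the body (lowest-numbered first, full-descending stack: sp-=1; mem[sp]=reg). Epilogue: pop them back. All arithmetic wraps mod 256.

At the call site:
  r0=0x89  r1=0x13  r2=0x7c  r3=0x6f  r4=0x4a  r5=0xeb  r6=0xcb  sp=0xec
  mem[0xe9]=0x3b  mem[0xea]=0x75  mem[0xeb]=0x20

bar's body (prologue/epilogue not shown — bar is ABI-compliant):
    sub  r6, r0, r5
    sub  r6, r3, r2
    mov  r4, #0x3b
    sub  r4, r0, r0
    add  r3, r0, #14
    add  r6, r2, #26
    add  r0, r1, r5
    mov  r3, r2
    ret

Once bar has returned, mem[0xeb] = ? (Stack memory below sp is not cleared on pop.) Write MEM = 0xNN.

prologue: push r6 → mem[0xeb]=0xcb, sp=0xeb
body[0] sub  r6, r0, r5 → r6=0x9e
body[1] sub  r6, r3, r2 → r6=0xf3
body[2] mov  r4, #0x3b → r4=0x3b
body[3] sub  r4, r0, r0 → r4=0x00
body[4] add  r3, r0, #14 → r3=0x97
body[5] add  r6, r2, #26 → r6=0x96
body[6] add  r0, r1, r5 → r0=0xfe
body[7] mov  r3, r2 → r3=0x7c
epilogue: pop r6=0xcb, sp=0xec
prologue pushed ['r6'] at ['0xeb']

MEM = 0xcb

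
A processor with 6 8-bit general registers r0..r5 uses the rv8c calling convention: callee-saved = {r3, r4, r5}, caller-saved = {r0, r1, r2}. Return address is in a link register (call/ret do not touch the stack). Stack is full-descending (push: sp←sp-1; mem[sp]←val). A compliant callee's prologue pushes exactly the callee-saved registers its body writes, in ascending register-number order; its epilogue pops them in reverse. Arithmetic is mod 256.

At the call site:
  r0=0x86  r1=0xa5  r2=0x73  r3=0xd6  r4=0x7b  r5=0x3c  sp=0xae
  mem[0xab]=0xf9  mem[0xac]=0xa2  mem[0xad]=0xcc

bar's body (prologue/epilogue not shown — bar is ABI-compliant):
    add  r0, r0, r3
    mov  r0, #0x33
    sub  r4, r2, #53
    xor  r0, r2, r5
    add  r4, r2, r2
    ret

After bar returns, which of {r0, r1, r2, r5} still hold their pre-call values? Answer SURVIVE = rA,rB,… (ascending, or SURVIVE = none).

prologue: push r4 → mem[0xad]=0x7b, sp=0xad
body[0] add  r0, r0, r3 → r0=0x5c
body[1] mov  r0, #0x33 → r0=0x33
body[2] sub  r4, r2, #53 → r4=0x3e
body[3] xor  r0, r2, r5 → r0=0x4f
body[4] add  r4, r2, r2 → r4=0xe6
epilogue: pop r4=0x7b, sp=0xae
r0: caller-saved, written=True
r1: caller-saved, written=False
r2: caller-saved, written=False
r5: callee-saved, written=False

SURVIVE = r1,r2,r5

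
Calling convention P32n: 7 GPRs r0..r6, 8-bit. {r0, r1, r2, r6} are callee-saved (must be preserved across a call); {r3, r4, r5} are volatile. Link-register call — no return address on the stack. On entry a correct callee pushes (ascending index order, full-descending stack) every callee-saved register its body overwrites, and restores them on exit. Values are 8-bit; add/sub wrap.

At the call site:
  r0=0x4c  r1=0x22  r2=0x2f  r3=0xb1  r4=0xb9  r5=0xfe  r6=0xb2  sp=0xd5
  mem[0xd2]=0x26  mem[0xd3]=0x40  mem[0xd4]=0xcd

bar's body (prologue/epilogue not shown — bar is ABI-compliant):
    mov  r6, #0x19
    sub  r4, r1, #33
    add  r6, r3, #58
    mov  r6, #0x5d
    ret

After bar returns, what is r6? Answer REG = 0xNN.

prologue: push r6 -> mem[0xd4]=0xb2, sp=0xd4
body[0] mov  r6, #0x19 -> r6=0x19
body[1] sub  r4, r1, #33 -> r4=0x01
body[2] add  r6, r3, #58 -> r6=0xeb
body[3] mov  r6, #0x5d -> r6=0x5d
epilogue: pop r6=0xb2, sp=0xd5
r6 is callee-saved -> restored

REG = 0xb2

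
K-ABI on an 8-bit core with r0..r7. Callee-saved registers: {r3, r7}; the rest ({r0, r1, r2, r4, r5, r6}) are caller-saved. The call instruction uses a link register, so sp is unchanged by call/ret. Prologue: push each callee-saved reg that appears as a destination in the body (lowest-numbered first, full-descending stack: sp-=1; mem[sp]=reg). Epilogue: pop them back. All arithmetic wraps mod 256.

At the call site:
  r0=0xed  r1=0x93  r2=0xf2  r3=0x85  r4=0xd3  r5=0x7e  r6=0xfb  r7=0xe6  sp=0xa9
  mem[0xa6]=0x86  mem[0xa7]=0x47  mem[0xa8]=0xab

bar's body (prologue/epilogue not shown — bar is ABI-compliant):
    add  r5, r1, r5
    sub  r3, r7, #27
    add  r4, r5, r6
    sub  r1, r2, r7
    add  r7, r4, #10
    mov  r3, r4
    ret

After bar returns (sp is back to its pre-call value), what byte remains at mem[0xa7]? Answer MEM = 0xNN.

prologue: push r3 → mem[0xa8]=0x85, sp=0xa8
prologue: push r7 → mem[0xa7]=0xe6, sp=0xa7
body[0] add  r5, r1, r5 → r5=0x11
body[1] sub  r3, r7, #27 → r3=0xcb
body[2] add  r4, r5, r6 → r4=0x0c
body[3] sub  r1, r2, r7 → r1=0x0c
body[4] add  r7, r4, #10 → r7=0x16
body[5] mov  r3, r4 → r3=0x0c
epilogue: pop r7=0xe6, sp=0xa8
epilogue: pop r3=0x85, sp=0xa9
prologue pushed ['r3', 'r7'] at ['0xa8', '0xa7']

MEM = 0xe6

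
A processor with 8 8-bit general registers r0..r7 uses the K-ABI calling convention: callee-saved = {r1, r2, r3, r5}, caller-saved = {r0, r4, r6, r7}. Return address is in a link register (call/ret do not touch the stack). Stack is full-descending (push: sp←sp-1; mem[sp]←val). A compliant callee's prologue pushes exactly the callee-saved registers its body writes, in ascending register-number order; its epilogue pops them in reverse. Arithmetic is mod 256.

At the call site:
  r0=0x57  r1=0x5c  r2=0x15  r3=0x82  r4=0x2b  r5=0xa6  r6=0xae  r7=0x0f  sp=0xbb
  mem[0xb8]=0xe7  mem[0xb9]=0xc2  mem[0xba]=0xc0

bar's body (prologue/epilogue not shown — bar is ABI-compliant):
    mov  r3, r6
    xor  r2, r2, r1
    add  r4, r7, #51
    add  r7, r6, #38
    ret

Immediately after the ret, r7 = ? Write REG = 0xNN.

prologue: push r2 → mem[0xba]=0x15, sp=0xba
prologue: push r3 → mem[0xb9]=0x82, sp=0xb9
body[0] mov  r3, r6 → r3=0xae
body[1] xor  r2, r2, r1 → r2=0x49
body[2] add  r4, r7, #51 → r4=0x42
body[3] add  r7, r6, #38 → r7=0xd4
epilogue: pop r3=0x82, sp=0xba
epilogue: pop r2=0x15, sp=0xbb
r7 is caller-saved → body value

REG = 0xd4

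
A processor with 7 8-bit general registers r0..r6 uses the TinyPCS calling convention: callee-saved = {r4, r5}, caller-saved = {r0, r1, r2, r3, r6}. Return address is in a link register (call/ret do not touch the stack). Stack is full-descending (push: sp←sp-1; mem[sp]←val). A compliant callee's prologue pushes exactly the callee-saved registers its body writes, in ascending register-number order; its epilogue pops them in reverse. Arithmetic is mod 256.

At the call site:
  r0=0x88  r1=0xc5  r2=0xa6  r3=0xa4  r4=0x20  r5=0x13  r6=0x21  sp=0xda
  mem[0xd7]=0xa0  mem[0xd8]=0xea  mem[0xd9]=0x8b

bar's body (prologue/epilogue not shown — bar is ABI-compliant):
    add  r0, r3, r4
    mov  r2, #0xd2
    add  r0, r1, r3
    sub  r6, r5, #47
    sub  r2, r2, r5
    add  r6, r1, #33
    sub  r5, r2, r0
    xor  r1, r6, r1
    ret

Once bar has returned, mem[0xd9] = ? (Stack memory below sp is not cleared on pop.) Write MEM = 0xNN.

prologue: push r5 -> mem[0xd9]=0x13, sp=0xd9
body[0] add  r0, r3, r4 -> r0=0xc4
body[1] mov  r2, #0xd2 -> r2=0xd2
body[2] add  r0, r1, r3 -> r0=0x69
body[3] sub  r6, r5, #47 -> r6=0xe4
body[4] sub  r2, r2, r5 -> r2=0xbf
body[5] add  r6, r1, #33 -> r6=0xe6
body[6] sub  r5, r2, r0 -> r5=0x56
body[7] xor  r1, r6, r1 -> r1=0x23
epilogue: pop r5=0x13, sp=0xda
prologue pushed ['r5'] at ['0xd9']

MEM = 0x13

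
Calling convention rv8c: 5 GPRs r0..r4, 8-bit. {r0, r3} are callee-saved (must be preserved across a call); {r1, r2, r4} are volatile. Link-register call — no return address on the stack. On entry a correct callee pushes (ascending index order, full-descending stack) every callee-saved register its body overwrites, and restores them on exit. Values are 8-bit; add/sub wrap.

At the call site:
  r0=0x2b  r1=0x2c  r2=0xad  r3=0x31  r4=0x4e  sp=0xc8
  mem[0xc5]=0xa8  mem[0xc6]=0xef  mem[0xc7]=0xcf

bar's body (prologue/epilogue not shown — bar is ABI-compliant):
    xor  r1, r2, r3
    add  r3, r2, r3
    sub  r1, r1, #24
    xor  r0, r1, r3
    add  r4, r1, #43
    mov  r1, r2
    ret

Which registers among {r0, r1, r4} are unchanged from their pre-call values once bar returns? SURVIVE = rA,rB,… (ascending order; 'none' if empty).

prologue: push r0 -> mem[0xc7]=0x2b, sp=0xc7
prologue: push r3 -> mem[0xc6]=0x31, sp=0xc6
body[0] xor  r1, r2, r3 -> r1=0x9c
body[1] add  r3, r2, r3 -> r3=0xde
body[2] sub  r1, r1, #24 -> r1=0x84
body[3] xor  r0, r1, r3 -> r0=0x5a
body[4] add  r4, r1, #43 -> r4=0xaf
body[5] mov  r1, r2 -> r1=0xad
epilogue: pop r3=0x31, sp=0xc7
epilogue: pop r0=0x2b, sp=0xc8
r0: callee-saved, written=True
r1: caller-saved, written=True
r4: caller-saved, written=True

SURVIVE = r0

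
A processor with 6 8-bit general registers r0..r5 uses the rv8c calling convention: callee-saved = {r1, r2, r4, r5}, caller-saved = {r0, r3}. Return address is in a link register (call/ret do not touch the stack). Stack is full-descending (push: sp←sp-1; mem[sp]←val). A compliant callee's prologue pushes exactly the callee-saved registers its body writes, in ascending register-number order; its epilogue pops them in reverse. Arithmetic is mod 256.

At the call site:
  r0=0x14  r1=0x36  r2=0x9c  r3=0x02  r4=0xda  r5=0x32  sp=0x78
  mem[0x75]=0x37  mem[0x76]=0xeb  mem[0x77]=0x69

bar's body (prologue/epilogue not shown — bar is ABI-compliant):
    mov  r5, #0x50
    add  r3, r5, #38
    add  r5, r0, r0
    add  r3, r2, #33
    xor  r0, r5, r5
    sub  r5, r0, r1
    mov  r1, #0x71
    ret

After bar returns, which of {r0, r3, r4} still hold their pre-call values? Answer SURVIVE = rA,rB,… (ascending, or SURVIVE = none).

SURVIVE = r4

prologue: push r1 -> mem[0x77]=0x36, sp=0x77
prologue: push r5 -> mem[0x76]=0x32, sp=0x76
body[0] mov  r5, #0x50 -> r5=0x50
body[1] add  r3, r5, #38 -> r3=0x76
body[2] add  r5, r0, r0 -> r5=0x28
body[3] add  r3, r2, #33 -> r3=0xbd
body[4] xor  r0, r5, r5 -> r0=0x00
body[5] sub  r5, r0, r1 -> r5=0xca
body[6] mov  r1, #0x71 -> r1=0x71
epilogue: pop r5=0x32, sp=0x77
epilogue: pop r1=0x36, sp=0x78
r0: caller-saved, written=True
r3: caller-saved, written=True
r4: callee-saved, written=False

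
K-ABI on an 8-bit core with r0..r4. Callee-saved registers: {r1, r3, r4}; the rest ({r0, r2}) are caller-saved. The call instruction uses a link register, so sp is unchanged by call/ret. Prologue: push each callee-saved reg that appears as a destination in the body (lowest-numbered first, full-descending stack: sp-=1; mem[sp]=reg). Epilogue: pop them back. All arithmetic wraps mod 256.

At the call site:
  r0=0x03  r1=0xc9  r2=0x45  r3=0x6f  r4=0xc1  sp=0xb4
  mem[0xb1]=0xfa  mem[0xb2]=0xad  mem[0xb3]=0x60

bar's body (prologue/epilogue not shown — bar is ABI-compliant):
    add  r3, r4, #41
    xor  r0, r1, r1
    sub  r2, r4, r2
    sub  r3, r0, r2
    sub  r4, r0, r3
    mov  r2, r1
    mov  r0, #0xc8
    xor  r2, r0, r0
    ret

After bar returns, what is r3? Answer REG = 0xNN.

prologue: push r3 -> mem[0xb3]=0x6f, sp=0xb3
prologue: push r4 -> mem[0xb2]=0xc1, sp=0xb2
body[0] add  r3, r4, #41 -> r3=0xea
body[1] xor  r0, r1, r1 -> r0=0x00
body[2] sub  r2, r4, r2 -> r2=0x7c
body[3] sub  r3, r0, r2 -> r3=0x84
body[4] sub  r4, r0, r3 -> r4=0x7c
body[5] mov  r2, r1 -> r2=0xc9
body[6] mov  r0, #0xc8 -> r0=0xc8
body[7] xor  r2, r0, r0 -> r2=0x00
epilogue: pop r4=0xc1, sp=0xb3
epilogue: pop r3=0x6f, sp=0xb4
r3 is callee-saved -> restored

REG = 0x6f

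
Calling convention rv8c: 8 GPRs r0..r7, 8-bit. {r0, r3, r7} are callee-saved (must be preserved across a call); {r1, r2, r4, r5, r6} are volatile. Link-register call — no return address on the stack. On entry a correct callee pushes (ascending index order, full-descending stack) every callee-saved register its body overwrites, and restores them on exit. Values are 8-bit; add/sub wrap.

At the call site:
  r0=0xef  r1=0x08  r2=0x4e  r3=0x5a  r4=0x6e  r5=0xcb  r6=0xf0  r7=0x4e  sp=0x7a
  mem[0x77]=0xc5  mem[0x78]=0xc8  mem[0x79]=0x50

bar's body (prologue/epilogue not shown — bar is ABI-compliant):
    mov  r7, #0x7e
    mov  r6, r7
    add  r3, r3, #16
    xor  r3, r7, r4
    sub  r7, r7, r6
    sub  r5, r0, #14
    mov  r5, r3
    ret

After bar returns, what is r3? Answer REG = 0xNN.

prologue: push r3 -> mem[0x79]=0x5a, sp=0x79
prologue: push r7 -> mem[0x78]=0x4e, sp=0x78
body[0] mov  r7, #0x7e -> r7=0x7e
body[1] mov  r6, r7 -> r6=0x7e
body[2] add  r3, r3, #16 -> r3=0x6a
body[3] xor  r3, r7, r4 -> r3=0x10
body[4] sub  r7, r7, r6 -> r7=0x00
body[5] sub  r5, r0, #14 -> r5=0xe1
body[6] mov  r5, r3 -> r5=0x10
epilogue: pop r7=0x4e, sp=0x79
epilogue: pop r3=0x5a, sp=0x7a
r3 is callee-saved -> restored

REG = 0x5a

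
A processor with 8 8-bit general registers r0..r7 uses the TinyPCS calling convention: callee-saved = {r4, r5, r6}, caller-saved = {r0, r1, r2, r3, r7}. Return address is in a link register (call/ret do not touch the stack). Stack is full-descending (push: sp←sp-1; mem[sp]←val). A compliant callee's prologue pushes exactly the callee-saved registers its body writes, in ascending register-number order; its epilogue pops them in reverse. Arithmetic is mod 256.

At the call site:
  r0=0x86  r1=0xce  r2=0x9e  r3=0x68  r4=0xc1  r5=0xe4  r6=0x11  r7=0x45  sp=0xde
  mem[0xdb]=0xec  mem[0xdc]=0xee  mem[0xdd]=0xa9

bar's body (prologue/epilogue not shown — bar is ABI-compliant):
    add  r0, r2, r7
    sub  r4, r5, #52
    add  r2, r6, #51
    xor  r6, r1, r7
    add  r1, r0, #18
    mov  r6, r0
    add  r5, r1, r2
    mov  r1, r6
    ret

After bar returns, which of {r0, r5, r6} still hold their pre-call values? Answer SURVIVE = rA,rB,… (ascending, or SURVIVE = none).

SURVIVE = r5,r6

prologue: push r4 -> mem[0xdd]=0xc1, sp=0xdd
prologue: push r5 -> mem[0xdc]=0xe4, sp=0xdc
prologue: push r6 -> mem[0xdb]=0x11, sp=0xdb
body[0] add  r0, r2, r7 -> r0=0xe3
body[1] sub  r4, r5, #52 -> r4=0xb0
body[2] add  r2, r6, #51 -> r2=0x44
body[3] xor  r6, r1, r7 -> r6=0x8b
body[4] add  r1, r0, #18 -> r1=0xf5
body[5] mov  r6, r0 -> r6=0xe3
body[6] add  r5, r1, r2 -> r5=0x39
body[7] mov  r1, r6 -> r1=0xe3
epilogue: pop r6=0x11, sp=0xdc
epilogue: pop r5=0xe4, sp=0xdd
epilogue: pop r4=0xc1, sp=0xde
r0: caller-saved, written=True
r5: callee-saved, written=True
r6: callee-saved, written=True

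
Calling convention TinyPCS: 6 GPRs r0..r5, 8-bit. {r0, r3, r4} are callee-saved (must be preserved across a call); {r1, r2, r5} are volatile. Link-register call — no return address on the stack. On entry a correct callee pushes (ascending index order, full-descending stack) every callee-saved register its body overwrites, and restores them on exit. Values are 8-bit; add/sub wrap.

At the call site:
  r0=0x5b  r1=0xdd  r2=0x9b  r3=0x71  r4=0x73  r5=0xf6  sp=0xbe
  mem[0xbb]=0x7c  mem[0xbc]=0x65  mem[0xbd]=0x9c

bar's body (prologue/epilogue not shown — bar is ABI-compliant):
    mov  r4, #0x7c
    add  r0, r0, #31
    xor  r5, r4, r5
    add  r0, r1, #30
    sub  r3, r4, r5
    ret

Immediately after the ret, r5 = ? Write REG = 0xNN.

REG = 0x8a

prologue: push r0 → mem[0xbd]=0x5b, sp=0xbd
prologue: push r3 → mem[0xbc]=0x71, sp=0xbc
prologue: push r4 → mem[0xbb]=0x73, sp=0xbb
body[0] mov  r4, #0x7c → r4=0x7c
body[1] add  r0, r0, #31 → r0=0x7a
body[2] xor  r5, r4, r5 → r5=0x8a
body[3] add  r0, r1, #30 → r0=0xfb
body[4] sub  r3, r4, r5 → r3=0xf2
epilogue: pop r4=0x73, sp=0xbc
epilogue: pop r3=0x71, sp=0xbd
epilogue: pop r0=0x5b, sp=0xbe
r5 is caller-saved → body value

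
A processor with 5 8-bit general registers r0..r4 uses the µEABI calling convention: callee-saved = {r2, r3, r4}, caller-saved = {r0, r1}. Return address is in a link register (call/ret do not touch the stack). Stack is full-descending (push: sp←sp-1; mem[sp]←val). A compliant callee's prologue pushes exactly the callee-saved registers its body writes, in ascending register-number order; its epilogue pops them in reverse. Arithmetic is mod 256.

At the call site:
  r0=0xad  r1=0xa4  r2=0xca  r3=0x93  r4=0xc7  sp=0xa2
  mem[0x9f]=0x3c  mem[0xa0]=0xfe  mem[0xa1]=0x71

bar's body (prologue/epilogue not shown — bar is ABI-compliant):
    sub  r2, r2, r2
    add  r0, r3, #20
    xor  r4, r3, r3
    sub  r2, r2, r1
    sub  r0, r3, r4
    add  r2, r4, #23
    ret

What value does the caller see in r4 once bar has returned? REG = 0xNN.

REG = 0xc7

prologue: push r2 -> mem[0xa1]=0xca, sp=0xa1
prologue: push r4 -> mem[0xa0]=0xc7, sp=0xa0
body[0] sub  r2, r2, r2 -> r2=0x00
body[1] add  r0, r3, #20 -> r0=0xa7
body[2] xor  r4, r3, r3 -> r4=0x00
body[3] sub  r2, r2, r1 -> r2=0x5c
body[4] sub  r0, r3, r4 -> r0=0x93
body[5] add  r2, r4, #23 -> r2=0x17
epilogue: pop r4=0xc7, sp=0xa1
epilogue: pop r2=0xca, sp=0xa2
r4 is callee-saved -> restored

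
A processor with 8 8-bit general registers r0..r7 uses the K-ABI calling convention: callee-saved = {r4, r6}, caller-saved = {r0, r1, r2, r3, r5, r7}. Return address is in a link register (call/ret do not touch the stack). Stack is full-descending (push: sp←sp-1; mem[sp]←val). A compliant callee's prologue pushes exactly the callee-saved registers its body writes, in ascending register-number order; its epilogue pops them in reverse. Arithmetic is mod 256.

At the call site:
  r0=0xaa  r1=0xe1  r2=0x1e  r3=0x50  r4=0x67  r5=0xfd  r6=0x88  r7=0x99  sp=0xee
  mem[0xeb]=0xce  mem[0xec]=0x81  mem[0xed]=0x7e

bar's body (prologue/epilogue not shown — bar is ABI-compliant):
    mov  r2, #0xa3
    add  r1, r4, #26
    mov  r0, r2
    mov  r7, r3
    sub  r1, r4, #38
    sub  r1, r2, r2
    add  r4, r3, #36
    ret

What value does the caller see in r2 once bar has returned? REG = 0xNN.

prologue: push r4 -> mem[0xed]=0x67, sp=0xed
body[0] mov  r2, #0xa3 -> r2=0xa3
body[1] add  r1, r4, #26 -> r1=0x81
body[2] mov  r0, r2 -> r0=0xa3
body[3] mov  r7, r3 -> r7=0x50
body[4] sub  r1, r4, #38 -> r1=0x41
body[5] sub  r1, r2, r2 -> r1=0x00
body[6] add  r4, r3, #36 -> r4=0x74
epilogue: pop r4=0x67, sp=0xee
r2 is caller-saved -> body value

REG = 0xa3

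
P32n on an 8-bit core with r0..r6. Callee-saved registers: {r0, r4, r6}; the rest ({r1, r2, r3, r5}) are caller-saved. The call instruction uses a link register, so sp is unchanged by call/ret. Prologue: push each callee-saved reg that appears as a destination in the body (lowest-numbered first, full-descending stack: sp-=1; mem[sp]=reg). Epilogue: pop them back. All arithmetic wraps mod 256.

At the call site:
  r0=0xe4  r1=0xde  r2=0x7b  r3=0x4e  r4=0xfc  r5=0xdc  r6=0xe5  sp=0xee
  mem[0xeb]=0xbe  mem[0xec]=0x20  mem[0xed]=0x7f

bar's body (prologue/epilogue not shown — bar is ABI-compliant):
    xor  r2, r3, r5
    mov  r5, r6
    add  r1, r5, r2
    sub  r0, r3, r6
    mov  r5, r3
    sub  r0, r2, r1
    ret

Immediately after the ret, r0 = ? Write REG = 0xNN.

REG = 0xe4

prologue: push r0 → mem[0xed]=0xe4, sp=0xed
body[0] xor  r2, r3, r5 → r2=0x92
body[1] mov  r5, r6 → r5=0xe5
body[2] add  r1, r5, r2 → r1=0x77
body[3] sub  r0, r3, r6 → r0=0x69
body[4] mov  r5, r3 → r5=0x4e
body[5] sub  r0, r2, r1 → r0=0x1b
epilogue: pop r0=0xe4, sp=0xee
r0 is callee-saved → restored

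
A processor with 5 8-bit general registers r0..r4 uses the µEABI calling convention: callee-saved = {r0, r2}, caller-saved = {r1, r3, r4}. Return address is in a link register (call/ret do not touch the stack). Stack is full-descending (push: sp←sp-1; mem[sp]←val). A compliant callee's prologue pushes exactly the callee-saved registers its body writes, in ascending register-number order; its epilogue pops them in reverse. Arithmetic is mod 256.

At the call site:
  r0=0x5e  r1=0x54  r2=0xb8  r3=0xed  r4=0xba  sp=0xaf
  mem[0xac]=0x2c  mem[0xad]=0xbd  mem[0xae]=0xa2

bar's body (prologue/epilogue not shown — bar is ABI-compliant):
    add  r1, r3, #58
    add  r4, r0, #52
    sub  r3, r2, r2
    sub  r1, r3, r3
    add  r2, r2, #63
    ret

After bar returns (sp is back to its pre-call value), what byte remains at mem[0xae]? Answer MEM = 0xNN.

MEM = 0xb8

prologue: push r2 → mem[0xae]=0xb8, sp=0xae
body[0] add  r1, r3, #58 → r1=0x27
body[1] add  r4, r0, #52 → r4=0x92
body[2] sub  r3, r2, r2 → r3=0x00
body[3] sub  r1, r3, r3 → r1=0x00
body[4] add  r2, r2, #63 → r2=0xf7
epilogue: pop r2=0xb8, sp=0xaf
prologue pushed ['r2'] at ['0xae']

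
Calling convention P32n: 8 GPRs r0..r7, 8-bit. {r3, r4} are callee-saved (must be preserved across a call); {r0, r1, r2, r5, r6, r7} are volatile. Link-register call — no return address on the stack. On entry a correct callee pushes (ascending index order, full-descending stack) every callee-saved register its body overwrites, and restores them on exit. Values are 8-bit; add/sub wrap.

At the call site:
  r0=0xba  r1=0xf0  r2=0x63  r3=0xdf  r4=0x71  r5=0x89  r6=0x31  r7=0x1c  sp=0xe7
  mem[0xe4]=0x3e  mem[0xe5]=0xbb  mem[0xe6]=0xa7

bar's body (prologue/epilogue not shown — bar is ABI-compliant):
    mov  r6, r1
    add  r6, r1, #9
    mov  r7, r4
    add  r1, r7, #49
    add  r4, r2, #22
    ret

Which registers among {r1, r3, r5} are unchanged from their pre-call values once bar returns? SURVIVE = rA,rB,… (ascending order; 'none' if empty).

SURVIVE = r3,r5

prologue: push r4 → mem[0xe6]=0x71, sp=0xe6
body[0] mov  r6, r1 → r6=0xf0
body[1] add  r6, r1, #9 → r6=0xf9
body[2] mov  r7, r4 → r7=0x71
body[3] add  r1, r7, #49 → r1=0xa2
body[4] add  r4, r2, #22 → r4=0x79
epilogue: pop r4=0x71, sp=0xe7
r1: caller-saved, written=True
r3: callee-saved, written=False
r5: caller-saved, written=False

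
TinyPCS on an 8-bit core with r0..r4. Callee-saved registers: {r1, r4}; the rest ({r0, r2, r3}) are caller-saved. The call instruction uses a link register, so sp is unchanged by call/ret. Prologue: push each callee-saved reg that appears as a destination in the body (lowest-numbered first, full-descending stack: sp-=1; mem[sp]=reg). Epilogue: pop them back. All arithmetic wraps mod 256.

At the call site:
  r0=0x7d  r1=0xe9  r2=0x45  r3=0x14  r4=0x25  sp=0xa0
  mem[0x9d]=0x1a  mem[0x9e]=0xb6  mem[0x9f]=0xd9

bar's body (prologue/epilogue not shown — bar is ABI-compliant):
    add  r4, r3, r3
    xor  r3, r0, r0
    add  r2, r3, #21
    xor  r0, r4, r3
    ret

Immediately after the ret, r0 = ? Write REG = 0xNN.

prologue: push r4 -> mem[0x9f]=0x25, sp=0x9f
body[0] add  r4, r3, r3 -> r4=0x28
body[1] xor  r3, r0, r0 -> r3=0x00
body[2] add  r2, r3, #21 -> r2=0x15
body[3] xor  r0, r4, r3 -> r0=0x28
epilogue: pop r4=0x25, sp=0xa0
r0 is caller-saved -> body value

REG = 0x28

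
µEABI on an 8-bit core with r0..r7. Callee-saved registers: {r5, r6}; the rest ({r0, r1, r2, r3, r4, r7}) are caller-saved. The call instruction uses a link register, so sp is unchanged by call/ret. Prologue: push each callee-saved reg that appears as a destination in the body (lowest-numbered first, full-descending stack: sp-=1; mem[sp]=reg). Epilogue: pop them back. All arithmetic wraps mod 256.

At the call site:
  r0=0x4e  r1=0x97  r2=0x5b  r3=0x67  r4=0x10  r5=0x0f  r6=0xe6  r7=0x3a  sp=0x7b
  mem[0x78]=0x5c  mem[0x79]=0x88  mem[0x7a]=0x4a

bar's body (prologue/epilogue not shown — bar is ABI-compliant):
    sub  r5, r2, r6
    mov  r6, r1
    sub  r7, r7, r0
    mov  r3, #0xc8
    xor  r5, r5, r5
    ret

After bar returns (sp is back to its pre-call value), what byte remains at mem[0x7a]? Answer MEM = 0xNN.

MEM = 0x0f

prologue: push r5 -> mem[0x7a]=0x0f, sp=0x7a
prologue: push r6 -> mem[0x79]=0xe6, sp=0x79
body[0] sub  r5, r2, r6 -> r5=0x75
body[1] mov  r6, r1 -> r6=0x97
body[2] sub  r7, r7, r0 -> r7=0xec
body[3] mov  r3, #0xc8 -> r3=0xc8
body[4] xor  r5, r5, r5 -> r5=0x00
epilogue: pop r6=0xe6, sp=0x7a
epilogue: pop r5=0x0f, sp=0x7b
prologue pushed ['r5', 'r6'] at ['0x7a', '0x79']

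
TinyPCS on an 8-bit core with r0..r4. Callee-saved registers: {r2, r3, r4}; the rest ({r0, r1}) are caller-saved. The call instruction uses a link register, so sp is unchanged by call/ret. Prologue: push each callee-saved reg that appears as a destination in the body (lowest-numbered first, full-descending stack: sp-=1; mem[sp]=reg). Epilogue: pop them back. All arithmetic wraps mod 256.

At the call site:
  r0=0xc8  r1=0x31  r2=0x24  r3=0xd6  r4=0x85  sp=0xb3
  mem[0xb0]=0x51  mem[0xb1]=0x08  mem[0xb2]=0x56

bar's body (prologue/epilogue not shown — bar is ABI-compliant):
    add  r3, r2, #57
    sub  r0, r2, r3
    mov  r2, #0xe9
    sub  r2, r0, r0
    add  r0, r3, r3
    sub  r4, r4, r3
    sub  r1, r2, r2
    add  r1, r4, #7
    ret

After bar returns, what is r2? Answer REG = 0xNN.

prologue: push r2 → mem[0xb2]=0x24, sp=0xb2
prologue: push r3 → mem[0xb1]=0xd6, sp=0xb1
prologue: push r4 → mem[0xb0]=0x85, sp=0xb0
body[0] add  r3, r2, #57 → r3=0x5d
body[1] sub  r0, r2, r3 → r0=0xc7
body[2] mov  r2, #0xe9 → r2=0xe9
body[3] sub  r2, r0, r0 → r2=0x00
body[4] add  r0, r3, r3 → r0=0xba
body[5] sub  r4, r4, r3 → r4=0x28
body[6] sub  r1, r2, r2 → r1=0x00
body[7] add  r1, r4, #7 → r1=0x2f
epilogue: pop r4=0x85, sp=0xb1
epilogue: pop r3=0xd6, sp=0xb2
epilogue: pop r2=0x24, sp=0xb3
r2 is callee-saved → restored

REG = 0x24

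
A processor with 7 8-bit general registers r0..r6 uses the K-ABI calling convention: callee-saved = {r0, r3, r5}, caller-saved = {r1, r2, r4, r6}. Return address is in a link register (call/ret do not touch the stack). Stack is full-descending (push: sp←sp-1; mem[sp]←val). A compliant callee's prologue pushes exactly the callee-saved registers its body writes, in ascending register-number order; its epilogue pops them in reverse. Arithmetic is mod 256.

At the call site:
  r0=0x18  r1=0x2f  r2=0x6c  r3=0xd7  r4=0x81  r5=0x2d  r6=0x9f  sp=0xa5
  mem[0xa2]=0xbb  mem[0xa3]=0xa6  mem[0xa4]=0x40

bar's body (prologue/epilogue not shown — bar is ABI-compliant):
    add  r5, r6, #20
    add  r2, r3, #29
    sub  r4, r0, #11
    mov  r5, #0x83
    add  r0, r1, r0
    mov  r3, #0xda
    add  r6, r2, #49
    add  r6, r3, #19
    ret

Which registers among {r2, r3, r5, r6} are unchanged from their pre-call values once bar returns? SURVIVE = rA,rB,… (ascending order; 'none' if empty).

prologue: push r0 → mem[0xa4]=0x18, sp=0xa4
prologue: push r3 → mem[0xa3]=0xd7, sp=0xa3
prologue: push r5 → mem[0xa2]=0x2d, sp=0xa2
body[0] add  r5, r6, #20 → r5=0xb3
body[1] add  r2, r3, #29 → r2=0xf4
body[2] sub  r4, r0, #11 → r4=0x0d
body[3] mov  r5, #0x83 → r5=0x83
body[4] add  r0, r1, r0 → r0=0x47
body[5] mov  r3, #0xda → r3=0xda
body[6] add  r6, r2, #49 → r6=0x25
body[7] add  r6, r3, #19 → r6=0xed
epilogue: pop r5=0x2d, sp=0xa3
epilogue: pop r3=0xd7, sp=0xa4
epilogue: pop r0=0x18, sp=0xa5
r2: caller-saved, written=True
r3: callee-saved, written=True
r5: callee-saved, written=True
r6: caller-saved, written=True

SURVIVE = r3,r5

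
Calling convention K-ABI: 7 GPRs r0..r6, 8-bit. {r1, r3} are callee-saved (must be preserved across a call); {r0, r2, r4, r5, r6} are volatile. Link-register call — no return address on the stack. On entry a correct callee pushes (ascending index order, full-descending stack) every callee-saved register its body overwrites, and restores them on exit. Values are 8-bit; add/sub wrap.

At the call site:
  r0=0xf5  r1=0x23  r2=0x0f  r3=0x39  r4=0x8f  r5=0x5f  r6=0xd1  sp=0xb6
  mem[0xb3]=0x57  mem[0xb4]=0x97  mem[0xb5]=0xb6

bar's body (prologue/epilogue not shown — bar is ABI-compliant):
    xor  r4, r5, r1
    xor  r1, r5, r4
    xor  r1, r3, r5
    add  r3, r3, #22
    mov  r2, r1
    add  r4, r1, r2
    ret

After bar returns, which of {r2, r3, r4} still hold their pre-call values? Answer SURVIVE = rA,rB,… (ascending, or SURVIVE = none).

prologue: push r1 -> mem[0xb5]=0x23, sp=0xb5
prologue: push r3 -> mem[0xb4]=0x39, sp=0xb4
body[0] xor  r4, r5, r1 -> r4=0x7c
body[1] xor  r1, r5, r4 -> r1=0x23
body[2] xor  r1, r3, r5 -> r1=0x66
body[3] add  r3, r3, #22 -> r3=0x4f
body[4] mov  r2, r1 -> r2=0x66
body[5] add  r4, r1, r2 -> r4=0xcc
epilogue: pop r3=0x39, sp=0xb5
epilogue: pop r1=0x23, sp=0xb6
r2: caller-saved, written=True
r3: callee-saved, written=True
r4: caller-saved, written=True

SURVIVE = r3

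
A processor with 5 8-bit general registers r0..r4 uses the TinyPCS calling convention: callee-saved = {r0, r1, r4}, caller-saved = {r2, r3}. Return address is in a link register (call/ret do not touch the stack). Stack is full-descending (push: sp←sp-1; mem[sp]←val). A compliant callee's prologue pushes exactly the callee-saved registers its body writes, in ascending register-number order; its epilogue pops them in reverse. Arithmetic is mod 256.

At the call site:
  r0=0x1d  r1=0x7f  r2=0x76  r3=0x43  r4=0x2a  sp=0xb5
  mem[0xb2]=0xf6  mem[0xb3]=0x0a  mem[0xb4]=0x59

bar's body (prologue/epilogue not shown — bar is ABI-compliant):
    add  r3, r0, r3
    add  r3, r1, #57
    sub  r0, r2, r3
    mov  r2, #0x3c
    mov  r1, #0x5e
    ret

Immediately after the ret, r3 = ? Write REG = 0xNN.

REG = 0xb8

prologue: push r0 → mem[0xb4]=0x1d, sp=0xb4
prologue: push r1 → mem[0xb3]=0x7f, sp=0xb3
body[0] add  r3, r0, r3 → r3=0x60
body[1] add  r3, r1, #57 → r3=0xb8
body[2] sub  r0, r2, r3 → r0=0xbe
body[3] mov  r2, #0x3c → r2=0x3c
body[4] mov  r1, #0x5e → r1=0x5e
epilogue: pop r1=0x7f, sp=0xb4
epilogue: pop r0=0x1d, sp=0xb5
r3 is caller-saved → body value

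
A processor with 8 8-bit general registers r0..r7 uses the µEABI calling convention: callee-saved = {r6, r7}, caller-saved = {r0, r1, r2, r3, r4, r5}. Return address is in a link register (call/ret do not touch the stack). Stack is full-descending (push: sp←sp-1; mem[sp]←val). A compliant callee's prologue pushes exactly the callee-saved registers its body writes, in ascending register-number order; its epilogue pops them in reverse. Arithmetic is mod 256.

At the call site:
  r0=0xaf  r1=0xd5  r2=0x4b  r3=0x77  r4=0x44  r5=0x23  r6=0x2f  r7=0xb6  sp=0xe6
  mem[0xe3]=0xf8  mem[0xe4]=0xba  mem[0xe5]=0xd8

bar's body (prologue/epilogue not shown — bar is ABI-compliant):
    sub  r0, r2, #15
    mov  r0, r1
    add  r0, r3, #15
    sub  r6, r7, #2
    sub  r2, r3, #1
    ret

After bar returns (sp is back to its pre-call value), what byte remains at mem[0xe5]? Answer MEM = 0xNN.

prologue: push r6 -> mem[0xe5]=0x2f, sp=0xe5
body[0] sub  r0, r2, #15 -> r0=0x3c
body[1] mov  r0, r1 -> r0=0xd5
body[2] add  r0, r3, #15 -> r0=0x86
body[3] sub  r6, r7, #2 -> r6=0xb4
body[4] sub  r2, r3, #1 -> r2=0x76
epilogue: pop r6=0x2f, sp=0xe6
prologue pushed ['r6'] at ['0xe5']

MEM = 0x2f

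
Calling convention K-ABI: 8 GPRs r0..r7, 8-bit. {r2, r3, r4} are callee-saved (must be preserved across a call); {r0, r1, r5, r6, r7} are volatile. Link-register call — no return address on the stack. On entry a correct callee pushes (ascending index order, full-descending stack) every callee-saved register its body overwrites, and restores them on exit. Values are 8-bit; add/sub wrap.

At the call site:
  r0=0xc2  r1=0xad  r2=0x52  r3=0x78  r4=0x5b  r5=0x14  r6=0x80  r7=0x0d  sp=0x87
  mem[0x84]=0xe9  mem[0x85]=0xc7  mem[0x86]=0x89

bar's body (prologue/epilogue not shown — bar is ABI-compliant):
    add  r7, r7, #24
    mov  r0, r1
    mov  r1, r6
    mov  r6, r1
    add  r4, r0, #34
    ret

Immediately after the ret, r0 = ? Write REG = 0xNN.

prologue: push r4 -> mem[0x86]=0x5b, sp=0x86
body[0] add  r7, r7, #24 -> r7=0x25
body[1] mov  r0, r1 -> r0=0xad
body[2] mov  r1, r6 -> r1=0x80
body[3] mov  r6, r1 -> r6=0x80
body[4] add  r4, r0, #34 -> r4=0xcf
epilogue: pop r4=0x5b, sp=0x87
r0 is caller-saved -> body value

REG = 0xad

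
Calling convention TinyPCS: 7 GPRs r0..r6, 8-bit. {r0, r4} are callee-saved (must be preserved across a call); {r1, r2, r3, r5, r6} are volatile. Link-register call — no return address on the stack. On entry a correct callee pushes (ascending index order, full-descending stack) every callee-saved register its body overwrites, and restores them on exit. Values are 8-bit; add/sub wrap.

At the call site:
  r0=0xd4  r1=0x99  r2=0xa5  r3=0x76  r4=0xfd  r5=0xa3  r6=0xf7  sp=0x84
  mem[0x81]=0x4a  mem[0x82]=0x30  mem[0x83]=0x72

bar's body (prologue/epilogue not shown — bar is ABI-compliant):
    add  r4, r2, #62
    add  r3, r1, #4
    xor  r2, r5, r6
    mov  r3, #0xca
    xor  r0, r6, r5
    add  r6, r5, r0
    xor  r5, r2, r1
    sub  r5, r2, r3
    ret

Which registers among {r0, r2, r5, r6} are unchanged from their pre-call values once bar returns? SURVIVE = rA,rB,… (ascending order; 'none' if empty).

prologue: push r0 → mem[0x83]=0xd4, sp=0x83
prologue: push r4 → mem[0x82]=0xfd, sp=0x82
body[0] add  r4, r2, #62 → r4=0xe3
body[1] add  r3, r1, #4 → r3=0x9d
body[2] xor  r2, r5, r6 → r2=0x54
body[3] mov  r3, #0xca → r3=0xca
body[4] xor  r0, r6, r5 → r0=0x54
body[5] add  r6, r5, r0 → r6=0xf7
body[6] xor  r5, r2, r1 → r5=0xcd
body[7] sub  r5, r2, r3 → r5=0x8a
epilogue: pop r4=0xfd, sp=0x83
epilogue: pop r0=0xd4, sp=0x84
r0: callee-saved, written=True
r2: caller-saved, written=True
r5: caller-saved, written=True
r6: caller-saved, written=True

SURVIVE = r0,r6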